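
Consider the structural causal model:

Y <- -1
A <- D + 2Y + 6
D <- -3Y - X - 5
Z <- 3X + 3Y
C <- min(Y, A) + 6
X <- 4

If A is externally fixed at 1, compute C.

Under do(A=1), the mechanism A <- D + 2Y + 6 is discarded; A is fixed at 1.
C = min(Y, A) + 6  [with Y=-1, A=1]  = 5

5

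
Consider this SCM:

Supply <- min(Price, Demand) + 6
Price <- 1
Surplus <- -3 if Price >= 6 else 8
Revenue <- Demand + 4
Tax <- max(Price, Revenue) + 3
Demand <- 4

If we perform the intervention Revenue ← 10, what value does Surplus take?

8

Under do(Revenue=10), the mechanism Revenue <- Demand + 4 is discarded; Revenue is fixed at 10.
Since Surplus is not a descendant of the intervened variable, it is unaffected.
Surplus = -3 if Price >= 6 else 8  [with Price=1]  = 8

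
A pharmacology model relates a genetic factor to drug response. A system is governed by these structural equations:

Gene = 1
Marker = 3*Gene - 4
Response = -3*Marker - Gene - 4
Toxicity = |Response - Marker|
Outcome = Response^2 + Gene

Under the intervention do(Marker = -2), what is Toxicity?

Under do(Marker=-2), the mechanism Marker = 3*Gene - 4 is discarded; Marker is fixed at -2.
Response = -3*Marker - Gene - 4  [with Marker=-2, Gene=1]  = 1
Toxicity = |Response - Marker|  [with Response=1, Marker=-2]  = 3

3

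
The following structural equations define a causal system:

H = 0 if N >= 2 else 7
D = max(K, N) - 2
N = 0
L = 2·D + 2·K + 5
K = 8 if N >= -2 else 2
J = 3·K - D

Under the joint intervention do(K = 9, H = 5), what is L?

Under do(K = 9, H = 5), each intervened variable's structural equation is replaced by its fixed value.
D = max(K, N) - 2  [with K=9, N=0]  = 7
L = 2·D + 2·K + 5  [with D=7, K=9]  = 37

37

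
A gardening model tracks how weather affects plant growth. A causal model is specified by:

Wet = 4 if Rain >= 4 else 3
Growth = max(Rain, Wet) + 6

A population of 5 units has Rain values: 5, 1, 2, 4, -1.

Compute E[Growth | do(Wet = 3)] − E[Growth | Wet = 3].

0.6

Every unit gets Wet=3 under the intervention. Growth values become 11, 9, 9, 10, 9; E[Growth|do(Wet=3)] = 9.6.
E[Growth|Wet=3] averages over only the 3 units with Wet=3 (Rain = 1, 2, -1): Growth = 9, 9, 9, mean 9.
Difference = 9.6 − 9 = 0.6.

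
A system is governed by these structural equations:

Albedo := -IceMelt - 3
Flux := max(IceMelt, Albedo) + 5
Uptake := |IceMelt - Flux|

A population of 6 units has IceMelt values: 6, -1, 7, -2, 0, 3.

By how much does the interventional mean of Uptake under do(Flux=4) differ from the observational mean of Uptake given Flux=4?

Every unit gets Flux=4 under the intervention. Uptake values become 2, 5, 3, 6, 4, 1; E[Uptake|do(Flux=4)] = 3.5.
Observing Flux=4 restricts to units where Flux's equation naturally yields 4: IceMelt ∈ {-1, -2}. In that subpopulation Uptake = 5, 6, mean 5.5.
Difference = 3.5 − 5.5 = -2.

-2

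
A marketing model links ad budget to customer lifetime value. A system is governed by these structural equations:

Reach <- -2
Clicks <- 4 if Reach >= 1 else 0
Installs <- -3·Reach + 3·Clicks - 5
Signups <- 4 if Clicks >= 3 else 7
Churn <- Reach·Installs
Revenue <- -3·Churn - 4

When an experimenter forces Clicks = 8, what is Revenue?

146

Under do(Clicks=8), the mechanism Clicks <- 4 if Reach >= 1 else 0 is discarded; Clicks is fixed at 8.
Installs = -3·Reach + 3·Clicks - 5  [with Reach=-2, Clicks=8]  = 25
Churn = Reach·Installs  [with Reach=-2, Installs=25]  = -50
Revenue = -3·Churn - 4  [with Churn=-50]  = 146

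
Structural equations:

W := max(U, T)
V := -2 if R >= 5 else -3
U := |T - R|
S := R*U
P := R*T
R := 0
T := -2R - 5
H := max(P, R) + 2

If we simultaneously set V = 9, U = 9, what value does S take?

Under do(V = 9, U = 9), each intervened variable's structural equation is replaced by its fixed value.
S = R*U  [with R=0, U=9]  = 0

0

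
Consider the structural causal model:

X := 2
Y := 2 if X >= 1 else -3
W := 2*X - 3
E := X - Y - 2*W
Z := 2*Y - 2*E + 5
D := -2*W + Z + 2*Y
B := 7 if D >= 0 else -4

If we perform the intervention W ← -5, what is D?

The intervention breaks the incoming arrows to W: W := 2*X - 3 no longer applies, and W = -5.
Y = 2 if X >= 1 else -3  [with X=2]  = 2
E = X - Y - 2*W  [with X=2, Y=2, W=-5]  = 10
Z = 2*Y - 2*E + 5  [with Y=2, E=10]  = -11
D = -2*W + Z + 2*Y  [with W=-5, Z=-11, Y=2]  = 3

3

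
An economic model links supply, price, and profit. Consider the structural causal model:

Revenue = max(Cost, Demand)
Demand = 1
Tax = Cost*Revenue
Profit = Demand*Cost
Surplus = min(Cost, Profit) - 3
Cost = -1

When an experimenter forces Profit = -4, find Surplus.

The intervention breaks the incoming arrows to Profit: Profit = Demand*Cost no longer applies, and Profit = -4.
Surplus = min(Cost, Profit) - 3  [with Cost=-1, Profit=-4]  = -7

-7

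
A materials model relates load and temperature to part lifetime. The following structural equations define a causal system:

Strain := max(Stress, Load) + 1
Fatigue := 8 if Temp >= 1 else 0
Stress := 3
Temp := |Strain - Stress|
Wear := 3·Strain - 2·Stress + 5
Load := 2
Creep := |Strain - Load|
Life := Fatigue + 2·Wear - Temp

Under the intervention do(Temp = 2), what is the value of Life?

28

do(Temp=2) replaces the equation Temp := |Strain - Stress| with the constant Temp = 2.
Strain = max(Stress, Load) + 1  [with Stress=3, Load=2]  = 4
Wear = 3·Strain - 2·Stress + 5  [with Strain=4, Stress=3]  = 11
Fatigue = 8 if Temp >= 1 else 0  [with Temp=2]  = 8
Life = Fatigue + 2·Wear - Temp  [with Fatigue=8, Wear=11, Temp=2]  = 28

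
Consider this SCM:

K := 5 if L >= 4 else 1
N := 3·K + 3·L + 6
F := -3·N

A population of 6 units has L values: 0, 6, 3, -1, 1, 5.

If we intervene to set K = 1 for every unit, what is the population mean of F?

Under do(K=1), K's equation is replaced by K=1 for every unit. Per-unit F: -27, -81, -54, -18, -36, -72. Mean = -48.

-48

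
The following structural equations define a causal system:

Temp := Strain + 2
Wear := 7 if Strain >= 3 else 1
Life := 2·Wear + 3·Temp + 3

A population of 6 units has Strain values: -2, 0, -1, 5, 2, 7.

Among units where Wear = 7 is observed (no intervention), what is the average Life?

Conditioning on Wear=7 selects the 2 unit(s) with Strain ∈ {5, 7}. Their Life values: 38, 44. Mean = 41.

41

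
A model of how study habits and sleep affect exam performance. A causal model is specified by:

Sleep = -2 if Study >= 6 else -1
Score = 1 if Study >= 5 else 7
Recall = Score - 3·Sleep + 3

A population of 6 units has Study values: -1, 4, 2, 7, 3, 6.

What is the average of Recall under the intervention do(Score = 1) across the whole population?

Under do(Score=1), Score's equation is replaced by Score=1 for every unit. Per-unit Recall: 7, 7, 7, 10, 7, 10. Mean = 8.

8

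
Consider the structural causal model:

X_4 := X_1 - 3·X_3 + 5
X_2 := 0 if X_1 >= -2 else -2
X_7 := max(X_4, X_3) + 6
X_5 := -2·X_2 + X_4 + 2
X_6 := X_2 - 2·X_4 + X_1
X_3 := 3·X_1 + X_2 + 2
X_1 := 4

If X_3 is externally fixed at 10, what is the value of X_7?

16

The intervention breaks the incoming arrows to X_3: X_3 := 3·X_1 + X_2 + 2 no longer applies, and X_3 = 10.
X_4 = X_1 - 3·X_3 + 5  [with X_1=4, X_3=10]  = -21
X_7 = max(X_4, X_3) + 6  [with X_4=-21, X_3=10]  = 16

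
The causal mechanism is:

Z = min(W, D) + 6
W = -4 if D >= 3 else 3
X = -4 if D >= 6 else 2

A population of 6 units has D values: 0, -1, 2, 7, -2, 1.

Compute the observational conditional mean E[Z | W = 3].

6

Observing W=3 restricts to units where W's equation naturally yields 3: D ∈ {0, -1, 2, -2, 1}. In that subpopulation Z = 6, 5, 8, 4, 7, mean 6.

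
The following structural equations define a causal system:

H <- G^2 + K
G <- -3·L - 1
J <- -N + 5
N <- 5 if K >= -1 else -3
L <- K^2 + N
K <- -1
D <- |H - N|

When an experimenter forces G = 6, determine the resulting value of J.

0

The intervention breaks the incoming arrows to G: G <- -3·L - 1 no longer applies, and G = 6.
Since J is not a descendant of the intervened variable, it is unaffected.
N = 5 if K >= -1 else -3  [with K=-1]  = 5
J = -N + 5  [with N=5]  = 0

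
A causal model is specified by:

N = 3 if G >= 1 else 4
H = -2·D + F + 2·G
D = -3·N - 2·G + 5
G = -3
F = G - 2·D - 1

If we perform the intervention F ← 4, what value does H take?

0

Intervening sets F = 4 and removes its equation (F = G - 2·D - 1).
N = 3 if G >= 1 else 4  [with G=-3]  = 4
D = -3·N - 2·G + 5  [with N=4, G=-3]  = -1
H = -2·D + F + 2·G  [with D=-1, F=4, G=-3]  = 0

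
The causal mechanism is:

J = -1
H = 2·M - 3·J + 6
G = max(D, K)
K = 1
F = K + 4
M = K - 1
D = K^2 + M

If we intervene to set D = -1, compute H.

The intervention breaks the incoming arrows to D: D = K^2 + M no longer applies, and D = -1.
Since H is not a descendant of the intervened variable, it is unaffected.
M = K - 1  [with K=1]  = 0
H = 2·M - 3·J + 6  [with M=0, J=-1]  = 9

9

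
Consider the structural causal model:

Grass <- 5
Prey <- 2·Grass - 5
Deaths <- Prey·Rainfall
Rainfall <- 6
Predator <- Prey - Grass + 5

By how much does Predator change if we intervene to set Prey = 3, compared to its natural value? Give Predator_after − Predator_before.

The intervention breaks the incoming arrows to Prey: Prey <- 2·Grass - 5 no longer applies, and Prey = 3.
Predator = Prey - Grass + 5  [with Prey=3, Grass=5]  = 3
Without intervention: Prey = 2·Grass - 5  [with Grass=5]  = 5; Predator = Prey - Grass + 5  [with Prey=5, Grass=5]  = 5.
Change = 3 − 5 = -2.

-2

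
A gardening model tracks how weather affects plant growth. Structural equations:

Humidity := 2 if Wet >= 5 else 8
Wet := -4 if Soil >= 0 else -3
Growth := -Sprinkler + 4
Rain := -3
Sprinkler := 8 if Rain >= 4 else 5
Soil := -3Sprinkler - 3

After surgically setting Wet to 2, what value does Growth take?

-1

Intervening sets Wet = 2 and removes its equation (Wet := -4 if Soil >= 0 else -3).
No directed path runs from Wet to Growth, so Growth keeps its natural value.
Sprinkler = 8 if Rain >= 4 else 5  [with Rain=-3]  = 5
Growth = -Sprinkler + 4  [with Sprinkler=5]  = -1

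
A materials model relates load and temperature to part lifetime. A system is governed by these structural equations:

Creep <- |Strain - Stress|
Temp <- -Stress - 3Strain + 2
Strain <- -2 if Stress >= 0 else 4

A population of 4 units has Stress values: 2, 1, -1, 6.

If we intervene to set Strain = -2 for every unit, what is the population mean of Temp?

The intervention sets Strain=-2 in all 4 units regardless of Stress. Recomputing Temp per unit gives 6, 7, 9, 2; average 6.

6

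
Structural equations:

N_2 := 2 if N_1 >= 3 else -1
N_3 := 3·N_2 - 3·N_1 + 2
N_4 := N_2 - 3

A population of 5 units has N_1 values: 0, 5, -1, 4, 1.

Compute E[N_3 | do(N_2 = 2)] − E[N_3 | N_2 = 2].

The intervention sets N_2=2 in all 5 units regardless of N_1. Recomputing N_3 per unit gives 8, -7, 11, -4, 5; average 2.6.
Conditioning on N_2=2 selects the 2 unit(s) with N_1 ∈ {5, 4}. Their N_3 values: -7, -4. Mean = -5.5.
Difference = 2.6 − (-5.5) = 8.1.

8.1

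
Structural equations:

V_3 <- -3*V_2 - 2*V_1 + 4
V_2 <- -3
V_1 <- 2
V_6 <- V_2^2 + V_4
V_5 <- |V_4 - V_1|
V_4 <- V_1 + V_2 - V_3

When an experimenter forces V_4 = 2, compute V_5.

0

Intervening sets V_4 = 2 and removes its equation (V_4 <- V_1 + V_2 - V_3).
V_5 = |V_4 - V_1|  [with V_4=2, V_1=2]  = 0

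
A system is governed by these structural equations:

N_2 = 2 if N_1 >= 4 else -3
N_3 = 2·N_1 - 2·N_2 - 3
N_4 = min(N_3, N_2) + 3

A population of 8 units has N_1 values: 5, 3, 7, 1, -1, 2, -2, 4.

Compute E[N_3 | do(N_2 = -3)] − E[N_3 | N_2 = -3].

3.55

do(N_2=-3) breaks N_2's dependence on N_1. With N_2=-3 fixed, N_3 across the units is 13, 9, 17, 5, 1, 7, -1, 11, mean 7.75.
Conditioning on N_2=-3 selects the 5 unit(s) with N_1 ∈ {3, 1, -1, 2, -2}. Their N_3 values: 9, 5, 1, 7, -1. Mean = 4.2.
Difference = 7.75 − 4.2 = 3.55.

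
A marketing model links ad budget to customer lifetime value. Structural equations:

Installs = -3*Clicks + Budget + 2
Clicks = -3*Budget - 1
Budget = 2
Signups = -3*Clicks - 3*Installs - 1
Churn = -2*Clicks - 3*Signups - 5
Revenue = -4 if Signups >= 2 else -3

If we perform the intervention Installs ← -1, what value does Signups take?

The intervention breaks the incoming arrows to Installs: Installs = -3*Clicks + Budget + 2 no longer applies, and Installs = -1.
Clicks = -3*Budget - 1  [with Budget=2]  = -7
Signups = -3*Clicks - 3*Installs - 1  [with Clicks=-7, Installs=-1]  = 23

23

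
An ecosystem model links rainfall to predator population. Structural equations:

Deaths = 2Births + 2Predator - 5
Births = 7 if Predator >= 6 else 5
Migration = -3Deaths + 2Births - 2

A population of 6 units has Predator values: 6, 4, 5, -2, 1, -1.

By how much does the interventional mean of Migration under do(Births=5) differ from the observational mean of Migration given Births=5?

-4.6

do(Births=5) breaks Births's dependence on Predator. With Births=5 fixed, Migration across the units is -43, -31, -37, 5, -13, -1, mean -20.
Conditioning on Births=5 selects the 5 unit(s) with Predator ∈ {4, 5, -2, 1, -1}. Their Migration values: -31, -37, 5, -13, -1. Mean = -15.4.
Difference = -20 − (-15.4) = -4.6.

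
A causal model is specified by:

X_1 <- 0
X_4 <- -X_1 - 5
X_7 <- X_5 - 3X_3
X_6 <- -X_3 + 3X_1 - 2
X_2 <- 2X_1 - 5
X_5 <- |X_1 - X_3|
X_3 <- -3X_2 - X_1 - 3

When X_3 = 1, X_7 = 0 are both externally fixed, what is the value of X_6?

Under do(X_3 = 1, X_7 = 0), each intervened variable's structural equation is replaced by its fixed value.
X_6 = -X_3 + 3X_1 - 2  [with X_3=1, X_1=0]  = -3

-3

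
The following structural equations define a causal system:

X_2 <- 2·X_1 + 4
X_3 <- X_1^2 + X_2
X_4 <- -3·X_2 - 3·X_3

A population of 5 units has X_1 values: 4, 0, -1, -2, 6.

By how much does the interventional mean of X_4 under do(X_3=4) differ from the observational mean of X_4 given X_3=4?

-14.4

Under do(X_3=4), X_3's equation is replaced by X_3=4 for every unit. Per-unit X_4: -48, -24, -18, -12, -60. Mean = -32.4.
E[X_4|X_3=4] averages over only the 2 units with X_3=4 (X_1 = 0, -2): X_4 = -24, -12, mean -18.
Difference = -32.4 − (-18) = -14.4.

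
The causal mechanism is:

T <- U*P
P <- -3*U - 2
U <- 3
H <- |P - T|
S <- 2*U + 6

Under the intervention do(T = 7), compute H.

The intervention breaks the incoming arrows to T: T <- U*P no longer applies, and T = 7.
P = -3*U - 2  [with U=3]  = -11
H = |P - T|  [with P=-11, T=7]  = 18

18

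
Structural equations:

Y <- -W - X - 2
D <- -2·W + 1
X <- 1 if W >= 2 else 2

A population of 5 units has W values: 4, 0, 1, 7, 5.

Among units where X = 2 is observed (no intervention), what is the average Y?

-4.5

Conditioning on X=2 selects the 2 unit(s) with W ∈ {0, 1}. Their Y values: -4, -5. Mean = -4.5.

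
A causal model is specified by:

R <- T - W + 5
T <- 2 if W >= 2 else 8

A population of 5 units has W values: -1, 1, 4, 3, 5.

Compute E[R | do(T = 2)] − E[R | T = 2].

do(T=2) breaks T's dependence on W. With T=2 fixed, R across the units is 8, 6, 3, 4, 2, mean 4.6.
Observing T=2 restricts to units where T's equation naturally yields 2: W ∈ {4, 3, 5}. In that subpopulation R = 3, 4, 2, mean 3.
Difference = 4.6 − 3 = 1.6.

1.6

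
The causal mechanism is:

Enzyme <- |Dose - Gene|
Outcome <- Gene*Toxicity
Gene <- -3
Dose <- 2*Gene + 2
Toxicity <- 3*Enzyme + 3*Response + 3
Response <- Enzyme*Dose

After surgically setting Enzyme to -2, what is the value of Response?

8

The intervention breaks the incoming arrows to Enzyme: Enzyme <- |Dose - Gene| no longer applies, and Enzyme = -2.
Dose = 2*Gene + 2  [with Gene=-3]  = -4
Response = Enzyme*Dose  [with Enzyme=-2, Dose=-4]  = 8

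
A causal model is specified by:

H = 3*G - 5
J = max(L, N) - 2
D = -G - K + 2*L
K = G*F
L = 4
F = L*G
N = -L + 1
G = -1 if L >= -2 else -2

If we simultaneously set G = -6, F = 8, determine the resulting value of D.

62

Under do(G = -6, F = 8), each intervened variable's structural equation is replaced by its fixed value.
K = G*F  [with G=-6, F=8]  = -48
D = -G - K + 2*L  [with G=-6, K=-48, L=4]  = 62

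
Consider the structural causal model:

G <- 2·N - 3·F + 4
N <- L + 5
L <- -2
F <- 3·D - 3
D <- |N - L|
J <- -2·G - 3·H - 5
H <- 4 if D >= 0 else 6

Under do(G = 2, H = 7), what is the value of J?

Under do(G = 2, H = 7), each intervened variable's structural equation is replaced by its fixed value.
J = -2·G - 3·H - 5  [with G=2, H=7]  = -30

-30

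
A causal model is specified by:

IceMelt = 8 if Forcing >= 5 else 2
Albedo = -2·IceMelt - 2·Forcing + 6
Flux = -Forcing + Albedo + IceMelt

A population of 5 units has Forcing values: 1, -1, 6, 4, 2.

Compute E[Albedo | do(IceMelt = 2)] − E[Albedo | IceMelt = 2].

-1.8

The intervention sets IceMelt=2 in all 5 units regardless of Forcing. Recomputing Albedo per unit gives 0, 4, -10, -6, -2; average -2.8.
Conditioning on IceMelt=2 selects the 4 unit(s) with Forcing ∈ {1, -1, 4, 2}. Their Albedo values: 0, 4, -6, -2. Mean = -1.
Difference = -2.8 − (-1) = -1.8.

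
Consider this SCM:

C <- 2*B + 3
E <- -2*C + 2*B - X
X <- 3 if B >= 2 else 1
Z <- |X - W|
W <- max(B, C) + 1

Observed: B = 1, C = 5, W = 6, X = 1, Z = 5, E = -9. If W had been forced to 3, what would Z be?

2

do(W=3) replaces the equation W <- max(B, C) + 1 with the constant W = 3.
X = 3 if B >= 2 else 1  [with B=1]  = 1
Z = |X - W|  [with X=1, W=3]  = 2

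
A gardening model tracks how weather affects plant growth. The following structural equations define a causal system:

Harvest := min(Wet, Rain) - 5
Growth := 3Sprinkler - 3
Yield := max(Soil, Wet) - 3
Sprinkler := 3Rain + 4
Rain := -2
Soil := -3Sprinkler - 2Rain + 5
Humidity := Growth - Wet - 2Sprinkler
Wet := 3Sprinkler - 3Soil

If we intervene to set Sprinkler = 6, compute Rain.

Under do(Sprinkler=6), the mechanism Sprinkler := 3Rain + 4 is discarded; Sprinkler is fixed at 6.
Rain is not downstream of the intervention, so its value is determined by the original equations.

-2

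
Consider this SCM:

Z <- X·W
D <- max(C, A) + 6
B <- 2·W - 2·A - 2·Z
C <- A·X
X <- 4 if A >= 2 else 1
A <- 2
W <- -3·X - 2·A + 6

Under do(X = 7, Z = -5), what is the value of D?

Setting X = 7, Z = -5 by intervention discards those variables' equations.
C = A·X  [with A=2, X=7]  = 14
D = max(C, A) + 6  [with C=14, A=2]  = 20

20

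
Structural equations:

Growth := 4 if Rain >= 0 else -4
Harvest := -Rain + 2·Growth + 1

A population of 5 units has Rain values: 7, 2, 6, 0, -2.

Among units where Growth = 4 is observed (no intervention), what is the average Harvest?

Observing Growth=4 restricts to units where Growth's equation naturally yields 4: Rain ∈ {7, 2, 6, 0}. In that subpopulation Harvest = 2, 7, 3, 9, mean 5.25.

5.25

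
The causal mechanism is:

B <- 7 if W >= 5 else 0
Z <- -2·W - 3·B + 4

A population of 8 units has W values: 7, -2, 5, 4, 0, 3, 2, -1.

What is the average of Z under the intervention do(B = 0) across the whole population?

-0.5

The intervention sets B=0 in all 8 units regardless of W. Recomputing Z per unit gives -10, 8, -6, -4, 4, -2, 0, 6; average -0.5.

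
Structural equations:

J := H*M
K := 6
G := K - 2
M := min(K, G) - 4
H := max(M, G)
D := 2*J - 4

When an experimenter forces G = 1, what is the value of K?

6

Under do(G=1), the mechanism G := K - 2 is discarded; G is fixed at 1.
K is not downstream of the intervention, so its value is determined by the original equations.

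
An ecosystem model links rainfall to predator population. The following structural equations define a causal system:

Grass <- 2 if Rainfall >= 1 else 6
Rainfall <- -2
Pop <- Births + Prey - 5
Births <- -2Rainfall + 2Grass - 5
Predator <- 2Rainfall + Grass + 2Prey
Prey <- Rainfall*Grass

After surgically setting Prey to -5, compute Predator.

-8

The intervention breaks the incoming arrows to Prey: Prey <- Rainfall*Grass no longer applies, and Prey = -5.
Grass = 2 if Rainfall >= 1 else 6  [with Rainfall=-2]  = 6
Predator = 2Rainfall + Grass + 2Prey  [with Rainfall=-2, Grass=6, Prey=-5]  = -8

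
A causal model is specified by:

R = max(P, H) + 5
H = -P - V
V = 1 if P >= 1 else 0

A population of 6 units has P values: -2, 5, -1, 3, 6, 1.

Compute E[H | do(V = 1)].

-3

Under do(V=1), V's equation is replaced by V=1 for every unit. Per-unit H: 1, -6, 0, -4, -7, -2. Mean = -3.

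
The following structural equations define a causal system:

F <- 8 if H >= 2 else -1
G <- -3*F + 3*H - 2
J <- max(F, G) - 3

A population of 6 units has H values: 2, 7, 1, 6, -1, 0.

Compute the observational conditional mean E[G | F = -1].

1

E[G|F=-1] averages over only the 3 units with F=-1 (H = 1, -1, 0): G = 4, -2, 1, mean 1.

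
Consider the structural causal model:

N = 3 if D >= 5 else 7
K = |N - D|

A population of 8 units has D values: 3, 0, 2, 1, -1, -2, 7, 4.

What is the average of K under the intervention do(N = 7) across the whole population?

5.25

Every unit gets N=7 under the intervention. K values become 4, 7, 5, 6, 8, 9, 0, 3; E[K|do(N=7)] = 5.25.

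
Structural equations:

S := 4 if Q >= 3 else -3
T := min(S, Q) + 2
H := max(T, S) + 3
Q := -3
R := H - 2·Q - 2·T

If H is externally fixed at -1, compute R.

Intervening sets H = -1 and removes its equation (H := max(T, S) + 3).
S = 4 if Q >= 3 else -3  [with Q=-3]  = -3
T = min(S, Q) + 2  [with S=-3, Q=-3]  = -1
R = H - 2·Q - 2·T  [with H=-1, Q=-3, T=-1]  = 7

7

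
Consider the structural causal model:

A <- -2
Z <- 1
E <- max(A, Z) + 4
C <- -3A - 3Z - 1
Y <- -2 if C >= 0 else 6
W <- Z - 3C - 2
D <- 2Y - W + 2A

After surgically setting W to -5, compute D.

-3

Intervening sets W = -5 and removes its equation (W <- Z - 3C - 2).
C = -3A - 3Z - 1  [with A=-2, Z=1]  = 2
Y = -2 if C >= 0 else 6  [with C=2]  = -2
D = 2Y - W + 2A  [with Y=-2, W=-5, A=-2]  = -3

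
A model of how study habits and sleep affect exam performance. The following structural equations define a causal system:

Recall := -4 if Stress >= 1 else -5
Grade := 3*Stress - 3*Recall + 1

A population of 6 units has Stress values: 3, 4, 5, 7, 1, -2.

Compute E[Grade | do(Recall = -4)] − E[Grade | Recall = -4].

-3

do(Recall=-4) breaks Recall's dependence on Stress. With Recall=-4 fixed, Grade across the units is 22, 25, 28, 34, 16, 7, mean 22.
E[Grade|Recall=-4] averages over only the 5 units with Recall=-4 (Stress = 3, 4, 5, 7, 1): Grade = 22, 25, 28, 34, 16, mean 25.
Difference = 22 − 25 = -3.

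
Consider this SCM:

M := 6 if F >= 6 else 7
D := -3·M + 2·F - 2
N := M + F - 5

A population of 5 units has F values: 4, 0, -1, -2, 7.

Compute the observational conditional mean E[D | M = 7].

Observing M=7 restricts to units where M's equation naturally yields 7: F ∈ {4, 0, -1, -2}. In that subpopulation D = -15, -23, -25, -27, mean -22.5.

-22.5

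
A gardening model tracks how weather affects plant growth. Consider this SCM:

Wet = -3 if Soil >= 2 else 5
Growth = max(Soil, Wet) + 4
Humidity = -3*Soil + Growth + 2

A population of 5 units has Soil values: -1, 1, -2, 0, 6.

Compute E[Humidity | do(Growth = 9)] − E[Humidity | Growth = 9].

do(Growth=9) breaks Growth's dependence on Soil. With Growth=9 fixed, Humidity across the units is 14, 8, 17, 11, -7, mean 8.6.
Observing Growth=9 restricts to units where Growth's equation naturally yields 9: Soil ∈ {-1, 1, -2, 0}. In that subpopulation Humidity = 14, 8, 17, 11, mean 12.5.
Difference = 8.6 − 12.5 = -3.9.

-3.9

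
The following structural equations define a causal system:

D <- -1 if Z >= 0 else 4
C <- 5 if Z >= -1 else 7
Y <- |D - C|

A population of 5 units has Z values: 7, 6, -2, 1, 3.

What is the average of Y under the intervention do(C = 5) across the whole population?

do(C=5) breaks C's dependence on Z. With C=5 fixed, Y across the units is 6, 6, 1, 6, 6, mean 5.

5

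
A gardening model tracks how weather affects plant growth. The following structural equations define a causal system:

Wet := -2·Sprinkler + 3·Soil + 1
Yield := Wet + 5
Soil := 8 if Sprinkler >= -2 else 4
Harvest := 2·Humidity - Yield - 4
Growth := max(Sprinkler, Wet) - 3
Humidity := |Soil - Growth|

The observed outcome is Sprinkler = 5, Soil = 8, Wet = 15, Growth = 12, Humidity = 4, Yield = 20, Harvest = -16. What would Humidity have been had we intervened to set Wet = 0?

6

do(Wet=0) replaces the equation Wet := -2·Sprinkler + 3·Soil + 1 with the constant Wet = 0.
Soil = 8 if Sprinkler >= -2 else 4  [with Sprinkler=5]  = 8
Growth = max(Sprinkler, Wet) - 3  [with Sprinkler=5, Wet=0]  = 2
Humidity = |Soil - Growth|  [with Soil=8, Growth=2]  = 6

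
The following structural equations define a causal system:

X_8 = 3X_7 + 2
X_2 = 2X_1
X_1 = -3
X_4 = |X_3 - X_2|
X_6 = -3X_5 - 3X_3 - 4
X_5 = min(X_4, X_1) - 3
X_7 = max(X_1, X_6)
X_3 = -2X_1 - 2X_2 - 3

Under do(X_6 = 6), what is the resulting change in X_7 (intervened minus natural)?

9

Intervening sets X_6 = 6 and removes its equation (X_6 = -3X_5 - 3X_3 - 4).
X_7 = max(X_1, X_6)  [with X_1=-3, X_6=6]  = 6
Without intervention: X_2 = 2X_1  [with X_1=-3]  = -6; X_3 = -2X_1 - 2X_2 - 3  [with X_1=-3, X_2=-6]  = 15; X_4 = |X_3 - X_2|  [with X_3=15, X_2=-6]  = 21; X_5 = min(X_4, X_1) - 3  [with X_4=21, X_1=-3]  = -6; X_6 = -3X_5 - 3X_3 - 4  [with X_5=-6, X_3=15]  = -31; X_7 = max(X_1, X_6)  [with X_1=-3, X_6=-31]  = -3.
Change = 6 − (-3) = 9.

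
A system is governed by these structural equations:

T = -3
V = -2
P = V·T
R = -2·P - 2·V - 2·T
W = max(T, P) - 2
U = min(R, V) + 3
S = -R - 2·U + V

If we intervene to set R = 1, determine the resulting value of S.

-5

The intervention breaks the incoming arrows to R: R = -2·P - 2·V - 2·T no longer applies, and R = 1.
U = min(R, V) + 3  [with R=1, V=-2]  = 1
S = -R - 2·U + V  [with R=1, U=1, V=-2]  = -5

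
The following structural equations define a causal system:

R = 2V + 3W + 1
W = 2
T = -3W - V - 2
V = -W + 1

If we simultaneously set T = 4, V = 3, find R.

The joint intervention fixes T = 4, V = 3, removing each variable's own equation.
R = 2V + 3W + 1  [with V=3, W=2]  = 13

13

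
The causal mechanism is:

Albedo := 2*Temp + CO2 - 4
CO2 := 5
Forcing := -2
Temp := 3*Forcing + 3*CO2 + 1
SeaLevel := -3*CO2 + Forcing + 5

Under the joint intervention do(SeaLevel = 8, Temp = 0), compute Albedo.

Under do(SeaLevel = 8, Temp = 0), each intervened variable's structural equation is replaced by its fixed value.
Albedo = 2*Temp + CO2 - 4  [with Temp=0, CO2=5]  = 1

1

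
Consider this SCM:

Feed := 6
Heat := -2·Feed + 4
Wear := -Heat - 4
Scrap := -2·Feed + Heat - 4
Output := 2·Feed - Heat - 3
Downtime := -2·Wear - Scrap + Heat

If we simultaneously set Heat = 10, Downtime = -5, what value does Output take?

Setting Heat = 10, Downtime = -5 by intervention discards those variables' equations.
Output = 2·Feed - Heat - 3  [with Feed=6, Heat=10]  = -1

-1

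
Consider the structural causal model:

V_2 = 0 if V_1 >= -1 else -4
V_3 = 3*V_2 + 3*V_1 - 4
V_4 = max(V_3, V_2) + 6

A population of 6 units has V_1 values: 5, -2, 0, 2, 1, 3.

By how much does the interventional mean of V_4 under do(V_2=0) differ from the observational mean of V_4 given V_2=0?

-0.6

Every unit gets V_2=0 under the intervention. V_4 values become 17, 6, 6, 8, 6, 11; E[V_4|do(V_2=0)] = 9.
Conditioning on V_2=0 selects the 5 unit(s) with V_1 ∈ {5, 0, 2, 1, 3}. Their V_4 values: 17, 6, 8, 6, 11. Mean = 9.6.
Difference = 9 − 9.6 = -0.6.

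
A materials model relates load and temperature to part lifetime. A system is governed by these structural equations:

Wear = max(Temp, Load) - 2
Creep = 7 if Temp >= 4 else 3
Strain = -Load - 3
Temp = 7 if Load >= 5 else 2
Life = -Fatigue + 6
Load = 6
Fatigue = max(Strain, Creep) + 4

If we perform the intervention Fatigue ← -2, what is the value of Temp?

7

do(Fatigue=-2) replaces the equation Fatigue = max(Strain, Creep) + 4 with the constant Fatigue = -2.
Temp is not downstream of the intervention, so its value is determined by the original equations.
Temp = 7 if Load >= 5 else 2  [with Load=6]  = 7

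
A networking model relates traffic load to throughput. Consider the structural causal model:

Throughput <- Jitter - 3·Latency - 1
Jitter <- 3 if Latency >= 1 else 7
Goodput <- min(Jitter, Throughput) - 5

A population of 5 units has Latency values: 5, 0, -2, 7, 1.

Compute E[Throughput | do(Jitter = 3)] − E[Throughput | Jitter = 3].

The intervention sets Jitter=3 in all 5 units regardless of Latency. Recomputing Throughput per unit gives -13, 2, 8, -19, -1; average -4.6.
E[Throughput|Jitter=3] averages over only the 3 units with Jitter=3 (Latency = 5, 7, 1): Throughput = -13, -19, -1, mean -11.
Difference = -4.6 − (-11) = 6.4.

6.4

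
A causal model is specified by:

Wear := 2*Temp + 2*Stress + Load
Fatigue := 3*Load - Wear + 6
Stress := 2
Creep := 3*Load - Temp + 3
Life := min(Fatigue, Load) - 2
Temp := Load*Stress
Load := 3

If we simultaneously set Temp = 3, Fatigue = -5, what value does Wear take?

The joint intervention fixes Temp = 3, Fatigue = -5, removing each variable's own equation.
Wear = 2*Temp + 2*Stress + Load  [with Temp=3, Stress=2, Load=3]  = 13

13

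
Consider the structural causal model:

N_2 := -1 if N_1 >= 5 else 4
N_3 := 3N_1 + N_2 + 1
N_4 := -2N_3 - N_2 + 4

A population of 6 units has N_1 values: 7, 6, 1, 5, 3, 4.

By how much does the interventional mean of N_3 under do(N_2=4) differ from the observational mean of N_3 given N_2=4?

5

do(N_2=4) breaks N_2's dependence on N_1. With N_2=4 fixed, N_3 across the units is 26, 23, 8, 20, 14, 17, mean 18.
E[N_3|N_2=4] averages over only the 3 units with N_2=4 (N_1 = 1, 3, 4): N_3 = 8, 14, 17, mean 13.
Difference = 18 − 13 = 5.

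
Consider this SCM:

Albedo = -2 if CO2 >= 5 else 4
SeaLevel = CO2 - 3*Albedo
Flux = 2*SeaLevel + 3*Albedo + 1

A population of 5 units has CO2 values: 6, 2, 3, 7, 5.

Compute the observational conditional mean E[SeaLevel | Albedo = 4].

E[SeaLevel|Albedo=4] averages over only the 2 units with Albedo=4 (CO2 = 2, 3): SeaLevel = -10, -9, mean -9.5.

-9.5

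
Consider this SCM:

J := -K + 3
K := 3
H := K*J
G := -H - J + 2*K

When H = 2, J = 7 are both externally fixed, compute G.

The joint intervention fixes H = 2, J = 7, removing each variable's own equation.
G = -H - J + 2*K  [with H=2, J=7, K=3]  = -3

-3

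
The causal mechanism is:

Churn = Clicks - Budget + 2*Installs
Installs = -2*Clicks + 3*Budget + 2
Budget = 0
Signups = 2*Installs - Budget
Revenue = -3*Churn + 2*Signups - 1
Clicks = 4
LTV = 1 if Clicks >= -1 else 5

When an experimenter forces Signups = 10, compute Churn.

Intervening sets Signups = 10 and removes its equation (Signups = 2*Installs - Budget).
No directed path runs from Signups to Churn, so Churn keeps its natural value.
Installs = -2*Clicks + 3*Budget + 2  [with Clicks=4, Budget=0]  = -6
Churn = Clicks - Budget + 2*Installs  [with Clicks=4, Budget=0, Installs=-6]  = -8

-8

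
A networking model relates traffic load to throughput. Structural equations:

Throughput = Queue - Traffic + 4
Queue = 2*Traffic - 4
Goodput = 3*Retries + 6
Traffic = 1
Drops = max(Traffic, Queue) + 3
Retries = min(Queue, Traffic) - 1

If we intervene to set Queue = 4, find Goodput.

6

Under do(Queue=4), the mechanism Queue = 2*Traffic - 4 is discarded; Queue is fixed at 4.
Retries = min(Queue, Traffic) - 1  [with Queue=4, Traffic=1]  = 0
Goodput = 3*Retries + 6  [with Retries=0]  = 6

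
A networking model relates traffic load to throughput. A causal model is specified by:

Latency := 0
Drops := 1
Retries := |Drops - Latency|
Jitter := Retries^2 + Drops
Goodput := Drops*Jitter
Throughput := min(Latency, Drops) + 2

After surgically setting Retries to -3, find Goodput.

The intervention breaks the incoming arrows to Retries: Retries := |Drops - Latency| no longer applies, and Retries = -3.
Jitter = Retries^2 + Drops  [with Retries=-3, Drops=1]  = 10
Goodput = Drops*Jitter  [with Drops=1, Jitter=10]  = 10

10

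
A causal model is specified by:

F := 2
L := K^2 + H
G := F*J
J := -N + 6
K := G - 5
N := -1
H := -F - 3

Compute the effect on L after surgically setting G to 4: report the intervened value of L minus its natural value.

The intervention breaks the incoming arrows to G: G := F*J no longer applies, and G = 4.
K = G - 5  [with G=4]  = -1
H = -F - 3  [with F=2]  = -5
L = K^2 + H  [with K=-1, H=-5]  = -4
Without intervention: J = -N + 6  [with N=-1]  = 7; G = F*J  [with F=2, J=7]  = 14; K = G - 5  [with G=14]  = 9; H = -F - 3  [with F=2]  = -5; L = K^2 + H  [with K=9, H=-5]  = 76.
Change = -4 − 76 = -80.

-80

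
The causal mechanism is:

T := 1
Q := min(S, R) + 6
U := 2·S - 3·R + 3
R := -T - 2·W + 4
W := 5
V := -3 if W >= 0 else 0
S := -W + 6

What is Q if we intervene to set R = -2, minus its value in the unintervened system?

The intervention breaks the incoming arrows to R: R := -T - 2·W + 4 no longer applies, and R = -2.
S = -W + 6  [with W=5]  = 1
Q = min(S, R) + 6  [with S=1, R=-2]  = 4
Without intervention: R = -T - 2·W + 4  [with T=1, W=5]  = -7; S = -W + 6  [with W=5]  = 1; Q = min(S, R) + 6  [with S=1, R=-7]  = -1.
Change = 4 − (-1) = 5.

5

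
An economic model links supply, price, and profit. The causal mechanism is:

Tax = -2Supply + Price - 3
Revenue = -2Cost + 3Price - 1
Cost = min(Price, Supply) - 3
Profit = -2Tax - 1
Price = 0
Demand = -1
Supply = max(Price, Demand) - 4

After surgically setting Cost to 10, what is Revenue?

Intervening sets Cost = 10 and removes its equation (Cost = min(Price, Supply) - 3).
Revenue = -2Cost + 3Price - 1  [with Cost=10, Price=0]  = -21

-21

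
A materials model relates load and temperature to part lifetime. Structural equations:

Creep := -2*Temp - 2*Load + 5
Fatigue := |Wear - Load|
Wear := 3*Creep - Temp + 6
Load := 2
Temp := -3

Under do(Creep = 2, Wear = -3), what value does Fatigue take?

Setting Creep = 2, Wear = -3 by intervention discards those variables' equations.
Fatigue = |Wear - Load|  [with Wear=-3, Load=2]  = 5

5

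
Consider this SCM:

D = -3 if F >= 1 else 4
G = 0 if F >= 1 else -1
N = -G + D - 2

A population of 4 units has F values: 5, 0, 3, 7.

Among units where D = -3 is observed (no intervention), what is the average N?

E[N|D=-3] averages over only the 3 units with D=-3 (F = 5, 3, 7): N = -5, -5, -5, mean -5.

-5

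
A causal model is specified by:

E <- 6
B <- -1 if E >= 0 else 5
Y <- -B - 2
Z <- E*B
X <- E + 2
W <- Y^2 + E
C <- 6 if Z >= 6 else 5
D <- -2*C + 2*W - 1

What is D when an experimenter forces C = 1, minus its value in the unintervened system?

do(C=1) replaces the equation C <- 6 if Z >= 6 else 5 with the constant C = 1.
B = -1 if E >= 0 else 5  [with E=6]  = -1
Y = -B - 2  [with B=-1]  = -1
W = Y^2 + E  [with Y=-1, E=6]  = 7
D = -2*C + 2*W - 1  [with C=1, W=7]  = 11
Without intervention: B = -1 if E >= 0 else 5  [with E=6]  = -1; Y = -B - 2  [with B=-1]  = -1; Z = E*B  [with E=6, B=-1]  = -6; W = Y^2 + E  [with Y=-1, E=6]  = 7; C = 6 if Z >= 6 else 5  [with Z=-6]  = 5; D = -2*C + 2*W - 1  [with C=5, W=7]  = 3.
Change = 11 − 3 = 8.

8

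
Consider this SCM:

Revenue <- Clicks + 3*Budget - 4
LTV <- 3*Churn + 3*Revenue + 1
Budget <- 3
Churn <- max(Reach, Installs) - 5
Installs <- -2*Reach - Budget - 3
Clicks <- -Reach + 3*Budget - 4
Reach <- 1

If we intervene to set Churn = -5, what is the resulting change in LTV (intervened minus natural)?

Under do(Churn=-5), the mechanism Churn <- max(Reach, Installs) - 5 is discarded; Churn is fixed at -5.
Clicks = -Reach + 3*Budget - 4  [with Reach=1, Budget=3]  = 4
Revenue = Clicks + 3*Budget - 4  [with Clicks=4, Budget=3]  = 9
LTV = 3*Churn + 3*Revenue + 1  [with Churn=-5, Revenue=9]  = 13
Without intervention: Clicks = -Reach + 3*Budget - 4  [with Reach=1, Budget=3]  = 4; Installs = -2*Reach - Budget - 3  [with Reach=1, Budget=3]  = -8; Churn = max(Reach, Installs) - 5  [with Reach=1, Installs=-8]  = -4; Revenue = Clicks + 3*Budget - 4  [with Clicks=4, Budget=3]  = 9; LTV = 3*Churn + 3*Revenue + 1  [with Churn=-4, Revenue=9]  = 16.
Change = 13 − 16 = -3.

-3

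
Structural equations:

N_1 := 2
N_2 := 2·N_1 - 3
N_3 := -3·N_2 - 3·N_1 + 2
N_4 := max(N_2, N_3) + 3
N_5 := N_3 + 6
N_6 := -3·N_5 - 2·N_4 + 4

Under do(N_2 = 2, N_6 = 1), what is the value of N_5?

Setting N_2 = 2, N_6 = 1 by intervention discards those variables' equations.
N_3 = -3·N_2 - 3·N_1 + 2  [with N_2=2, N_1=2]  = -10
N_5 = N_3 + 6  [with N_3=-10]  = -4

-4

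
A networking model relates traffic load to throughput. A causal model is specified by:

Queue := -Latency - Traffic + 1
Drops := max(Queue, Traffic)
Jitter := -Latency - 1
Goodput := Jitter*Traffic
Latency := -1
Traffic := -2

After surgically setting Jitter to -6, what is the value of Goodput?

The intervention breaks the incoming arrows to Jitter: Jitter := -Latency - 1 no longer applies, and Jitter = -6.
Goodput = Jitter*Traffic  [with Jitter=-6, Traffic=-2]  = 12

12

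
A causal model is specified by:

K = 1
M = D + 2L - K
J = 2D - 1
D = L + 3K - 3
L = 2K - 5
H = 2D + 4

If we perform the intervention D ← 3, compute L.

Under do(D=3), the mechanism D = L + 3K - 3 is discarded; D is fixed at 3.
Since L is not a descendant of the intervened variable, it is unaffected.
L = 2K - 5  [with K=1]  = -3

-3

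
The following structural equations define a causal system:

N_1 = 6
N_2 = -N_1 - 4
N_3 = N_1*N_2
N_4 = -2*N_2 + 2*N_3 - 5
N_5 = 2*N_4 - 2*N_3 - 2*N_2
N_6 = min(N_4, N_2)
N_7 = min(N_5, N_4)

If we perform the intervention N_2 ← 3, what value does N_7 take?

Under do(N_2=3), the mechanism N_2 = -N_1 - 4 is discarded; N_2 is fixed at 3.
N_3 = N_1*N_2  [with N_1=6, N_2=3]  = 18
N_4 = -2*N_2 + 2*N_3 - 5  [with N_2=3, N_3=18]  = 25
N_5 = 2*N_4 - 2*N_3 - 2*N_2  [with N_4=25, N_3=18, N_2=3]  = 8
N_7 = min(N_5, N_4)  [with N_5=8, N_4=25]  = 8

8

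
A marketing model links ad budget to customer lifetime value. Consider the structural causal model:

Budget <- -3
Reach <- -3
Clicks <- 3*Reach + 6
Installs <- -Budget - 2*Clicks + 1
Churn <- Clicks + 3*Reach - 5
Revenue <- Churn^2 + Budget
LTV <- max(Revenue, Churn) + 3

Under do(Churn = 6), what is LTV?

Under do(Churn=6), the mechanism Churn <- Clicks + 3*Reach - 5 is discarded; Churn is fixed at 6.
Revenue = Churn^2 + Budget  [with Churn=6, Budget=-3]  = 33
LTV = max(Revenue, Churn) + 3  [with Revenue=33, Churn=6]  = 36

36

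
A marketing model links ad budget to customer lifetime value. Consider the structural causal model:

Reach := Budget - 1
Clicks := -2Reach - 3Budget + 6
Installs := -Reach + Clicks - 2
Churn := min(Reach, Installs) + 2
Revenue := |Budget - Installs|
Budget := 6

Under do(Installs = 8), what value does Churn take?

7

Intervening sets Installs = 8 and removes its equation (Installs := -Reach + Clicks - 2).
Reach = Budget - 1  [with Budget=6]  = 5
Churn = min(Reach, Installs) + 2  [with Reach=5, Installs=8]  = 7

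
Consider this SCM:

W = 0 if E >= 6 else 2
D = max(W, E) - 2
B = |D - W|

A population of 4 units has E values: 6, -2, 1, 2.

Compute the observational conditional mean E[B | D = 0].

Observing D=0 restricts to units where D's equation naturally yields 0: E ∈ {-2, 1, 2}. In that subpopulation B = 2, 2, 2, mean 2.

2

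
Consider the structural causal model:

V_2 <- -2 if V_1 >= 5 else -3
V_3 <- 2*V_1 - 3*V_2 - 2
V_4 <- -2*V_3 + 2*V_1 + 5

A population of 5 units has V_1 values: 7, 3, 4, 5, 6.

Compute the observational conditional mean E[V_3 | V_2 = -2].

16

E[V_3|V_2=-2] averages over only the 3 units with V_2=-2 (V_1 = 7, 5, 6): V_3 = 18, 14, 16, mean 16.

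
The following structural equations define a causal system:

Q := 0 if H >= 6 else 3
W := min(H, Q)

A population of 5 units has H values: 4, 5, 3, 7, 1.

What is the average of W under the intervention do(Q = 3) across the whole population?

The intervention sets Q=3 in all 5 units regardless of H. Recomputing W per unit gives 3, 3, 3, 3, 1; average 2.6.

2.6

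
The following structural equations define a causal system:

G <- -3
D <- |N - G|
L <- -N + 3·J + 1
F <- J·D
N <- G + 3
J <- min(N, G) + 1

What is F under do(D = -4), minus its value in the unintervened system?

Intervening sets D = -4 and removes its equation (D <- |N - G|).
N = G + 3  [with G=-3]  = 0
J = min(N, G) + 1  [with N=0, G=-3]  = -2
F = J·D  [with J=-2, D=-4]  = 8
Without intervention: N = G + 3  [with G=-3]  = 0; J = min(N, G) + 1  [with N=0, G=-3]  = -2; D = |N - G|  [with N=0, G=-3]  = 3; F = J·D  [with J=-2, D=3]  = -6.
Change = 8 − (-6) = 14.

14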